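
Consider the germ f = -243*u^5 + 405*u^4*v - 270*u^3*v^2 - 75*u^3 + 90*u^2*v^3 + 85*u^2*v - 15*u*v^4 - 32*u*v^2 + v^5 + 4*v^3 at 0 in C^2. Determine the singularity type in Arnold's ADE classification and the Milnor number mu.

Type D_6, Milnor number mu = 6.

The Hessian of f at 0 is [[0, 0], [0, 0]] with rank 0, so corank 2. A Groebner basis of the Jacobian ideal J(f) in C{u,v} is {-625*u*v/3 + v^4 + 250*v^2/3, u*v^2 - 2*v^3/5, u^2 - 11*u*v/15 + 2*v^2/15}; counting standard monomials gives mu = 6. Corank 2; j^3 = -(3*u - v)*(5*u - 2*v)^2 has shape L^2 M (L != M), so D-series; mu = 6 gives D_6.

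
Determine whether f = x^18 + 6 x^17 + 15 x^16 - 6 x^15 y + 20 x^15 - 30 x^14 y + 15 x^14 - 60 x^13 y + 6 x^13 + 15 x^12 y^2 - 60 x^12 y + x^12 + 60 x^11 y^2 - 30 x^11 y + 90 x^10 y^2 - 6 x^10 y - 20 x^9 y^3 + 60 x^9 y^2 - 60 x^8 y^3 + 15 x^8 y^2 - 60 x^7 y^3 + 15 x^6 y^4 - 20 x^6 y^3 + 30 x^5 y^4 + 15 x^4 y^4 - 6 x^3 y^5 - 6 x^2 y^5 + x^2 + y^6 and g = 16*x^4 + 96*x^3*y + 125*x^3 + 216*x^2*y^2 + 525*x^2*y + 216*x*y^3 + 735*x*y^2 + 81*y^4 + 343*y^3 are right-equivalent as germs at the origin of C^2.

The Hessian of f at 0 has rank 1. Corank 1: A-series; mu = 5 gives A_5. The Hessian of g at 0 has rank 0. Corank 2; j^3 = (5*x + 7*y)^3 is a perfect cube, so E-series; the 4-jet and mu = 6 give E_6. f is A_5 but g is E_6, hence not right-equivalent.

No.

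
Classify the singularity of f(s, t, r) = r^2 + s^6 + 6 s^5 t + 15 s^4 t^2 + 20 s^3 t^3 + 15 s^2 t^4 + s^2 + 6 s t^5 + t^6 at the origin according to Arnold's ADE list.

The Hessian of f at 0 is [[2, 0, 0], [0, 0, 0], [0, 0, 2]] with rank 2, so corank 1. A Groebner basis of the Jacobian ideal J(f) in C{s,t,r} is {t^5, s, r}; counting standard monomials gives mu = 5. Corank 1: A-series; mu = 5 gives A_5.

A_5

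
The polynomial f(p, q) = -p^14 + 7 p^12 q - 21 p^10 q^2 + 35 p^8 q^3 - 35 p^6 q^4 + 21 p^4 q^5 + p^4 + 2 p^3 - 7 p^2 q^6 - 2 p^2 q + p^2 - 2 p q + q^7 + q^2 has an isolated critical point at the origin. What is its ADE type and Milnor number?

The Hessian of f at 0 is [[2, -2], [-2, 2]] with rank 1, so corank 1. A Groebner basis of the Jacobian ideal J(f) in C{p,q} is {-14*p*q/3 - 5*p/3 + q^4 - 4*q^3/3 + 3*q^2 + 5*q/3, p*q^2 + 4*p*q/3 + p/3 - q^3/3 - q^2 - q/3, p^2 + p - q}; counting standard monomials gives mu = 6. Corank 1: A-series; mu = 6 gives A_6.

Type A_6, Milnor number mu = 6.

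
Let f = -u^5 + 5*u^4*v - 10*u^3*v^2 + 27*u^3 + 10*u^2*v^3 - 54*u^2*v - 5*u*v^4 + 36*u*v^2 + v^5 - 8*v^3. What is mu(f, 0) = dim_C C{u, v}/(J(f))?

8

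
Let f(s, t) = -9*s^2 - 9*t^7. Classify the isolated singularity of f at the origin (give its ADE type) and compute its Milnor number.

Type A_{6}, Milnor number mu = 6.

The Hessian of f at 0 has rank 1. Corank 1: A-series; mu = 6 gives A_6.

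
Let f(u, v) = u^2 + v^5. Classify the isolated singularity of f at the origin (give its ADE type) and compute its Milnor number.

Type A_4, Milnor number mu = 4.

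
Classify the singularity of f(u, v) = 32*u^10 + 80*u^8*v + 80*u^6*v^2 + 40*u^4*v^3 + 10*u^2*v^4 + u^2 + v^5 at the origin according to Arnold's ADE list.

A_{4}

The Hessian of f at 0 has rank 1. Corank 1: A-series; mu = 4 gives A_4.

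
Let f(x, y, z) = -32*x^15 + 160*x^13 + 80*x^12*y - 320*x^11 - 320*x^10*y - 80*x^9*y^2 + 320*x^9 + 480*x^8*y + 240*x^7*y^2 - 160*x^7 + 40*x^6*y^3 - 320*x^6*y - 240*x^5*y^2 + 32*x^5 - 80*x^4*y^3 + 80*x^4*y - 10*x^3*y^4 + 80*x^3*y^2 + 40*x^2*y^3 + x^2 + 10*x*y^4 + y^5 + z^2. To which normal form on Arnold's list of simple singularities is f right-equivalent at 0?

A4

The Hessian of f at 0 is [[2, 0, 0], [0, 0, 0], [0, 0, 2]] with rank 2, so corank 1. A Groebner basis of the Jacobian ideal J(f) in C{x,y,z} is {y^4, x, z}; counting standard monomials gives mu = 4. Corank 1: A-series; mu = 4 gives A_4.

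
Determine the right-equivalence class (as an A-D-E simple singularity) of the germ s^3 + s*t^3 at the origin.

The Hessian of f at 0 has rank 0. Corank 2; j^3 = s^3 is a perfect cube, so E-series; the 4-jet and mu = 7 give E_7.

E7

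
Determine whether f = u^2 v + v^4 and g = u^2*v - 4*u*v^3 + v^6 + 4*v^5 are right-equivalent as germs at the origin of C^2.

No.

The Hessian of f at 0 is [[0, 0], [0, 0]] with rank 0, so corank 2. A Groebner basis of the Jacobian ideal J(f) in C{u,v} is {u^3, u^2/4 + v^3, u*v}; counting standard monomials gives mu = 5. Corank 2; j^3 = u^2*v has shape L^2 M (L != M), so D-series; mu = 5 gives D_5. The Hessian of g at 0 is [[0, 0], [0, 0]] with rank 0, so corank 2. A Groebner basis of the Jacobian ideal J(g) in C{u,v} is {u^3, u^2*v + 2*u^2/3 - 4*u*v^2/3, -u*v/2 + v^3}; counting standard monomials gives mu = 7. Corank 2; j^3 = u^2*v has shape L^2 M (L != M), so D-series; mu = 7 gives D_7. f is D_5 but g is D_7, hence not right-equivalent.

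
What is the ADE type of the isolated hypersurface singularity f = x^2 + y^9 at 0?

A_8

The Hessian of f at 0 has rank 1. Corank 1: A-series; mu = 8 gives A_8.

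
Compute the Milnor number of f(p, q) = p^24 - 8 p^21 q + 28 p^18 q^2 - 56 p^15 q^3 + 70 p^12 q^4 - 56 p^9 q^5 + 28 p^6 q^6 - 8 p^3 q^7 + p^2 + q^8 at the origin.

7

The Hessian of f at 0 is [[2, 0], [0, 0]] with rank 1, so corank 1. A Groebner basis of the Jacobian ideal J(f) in C{p,q} is {q^7, p}; counting standard monomials gives mu = 7. Corank 1: A-series; mu = 7 gives A_7.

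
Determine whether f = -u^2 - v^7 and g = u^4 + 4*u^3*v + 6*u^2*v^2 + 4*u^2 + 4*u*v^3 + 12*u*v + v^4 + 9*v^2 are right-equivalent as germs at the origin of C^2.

No.

The Hessian of f at 0 is [[-2, 0], [0, 0]] with rank 1, so corank 1. A Groebner basis of the Jacobian ideal J(f) in C{u,v} is {v^6, u}; counting standard monomials gives mu = 6. Corank 1: A-series; mu = 6 gives A_6. The Hessian of g at 0 is [[8, 12], [12, 18]] with rank 1, so corank 1. A Groebner basis of the Jacobian ideal J(g) in C{u,v} is {v^3, u + 3*v/2}; counting standard monomials gives mu = 3. Corank 1: A-series; mu = 3 gives A_3. f is A_6 but g is A_3, hence not right-equivalent.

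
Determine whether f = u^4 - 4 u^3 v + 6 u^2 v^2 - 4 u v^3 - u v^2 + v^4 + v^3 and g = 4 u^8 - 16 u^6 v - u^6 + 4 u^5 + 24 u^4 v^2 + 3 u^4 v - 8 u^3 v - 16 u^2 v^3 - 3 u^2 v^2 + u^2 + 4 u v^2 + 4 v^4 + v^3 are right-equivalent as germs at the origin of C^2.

The Hessian of f at 0 has rank 0. Corank 2; j^3 = -v^2*(u - v) has shape L^2 M (L != M), so D-series; mu = 5 gives D_5. The Hessian of g at 0 has rank 1. Corank 1: A-series; mu = 2 gives A_2. f is D_5 but g is A_2, hence not right-equivalent.

No.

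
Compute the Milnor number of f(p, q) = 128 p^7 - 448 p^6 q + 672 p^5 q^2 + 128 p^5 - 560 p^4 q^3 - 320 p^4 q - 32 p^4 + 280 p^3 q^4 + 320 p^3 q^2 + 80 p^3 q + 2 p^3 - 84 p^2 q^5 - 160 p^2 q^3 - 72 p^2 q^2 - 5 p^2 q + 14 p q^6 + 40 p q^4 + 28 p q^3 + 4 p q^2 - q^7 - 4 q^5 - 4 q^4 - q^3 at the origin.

The Hessian of f at 0 has rank 0. Corank 2; j^3 = (p - q)^2*(2*p - q) has shape L^2 M (L != M), so D-series; mu = 8 gives D_8.

8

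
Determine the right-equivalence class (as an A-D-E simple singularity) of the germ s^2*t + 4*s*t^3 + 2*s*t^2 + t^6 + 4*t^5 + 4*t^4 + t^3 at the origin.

The Hessian of f at 0 is [[0, 0], [0, 0]] with rank 0, so corank 2. A Groebner basis of the Jacobian ideal J(f) in C{s,t} is {s^3 - 2*s^2 - 7*s*t^2 - s*t + t^2, s^2*t + 2*s^2/3 + 10*s*t^2/3 + s*t/6 - t^2/2, s*t/2 + t^3 + t^2/2}; counting standard monomials gives mu = 7. Corank 2; j^3 = t*(s + t)^2 has shape L^2 M (L != M), so D-series; mu = 7 gives D_7.

D_{7}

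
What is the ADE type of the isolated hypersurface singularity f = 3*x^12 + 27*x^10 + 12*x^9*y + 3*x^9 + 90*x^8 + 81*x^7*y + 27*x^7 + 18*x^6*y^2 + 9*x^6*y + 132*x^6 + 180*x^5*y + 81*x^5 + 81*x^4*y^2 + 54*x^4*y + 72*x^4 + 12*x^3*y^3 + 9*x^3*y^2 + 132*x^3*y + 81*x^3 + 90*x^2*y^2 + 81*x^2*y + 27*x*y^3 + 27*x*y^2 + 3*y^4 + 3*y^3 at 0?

E_7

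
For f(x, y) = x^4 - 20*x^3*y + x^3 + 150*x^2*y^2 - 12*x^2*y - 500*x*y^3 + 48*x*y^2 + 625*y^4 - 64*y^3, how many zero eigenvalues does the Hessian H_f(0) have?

Hessian at 0 has rank 0.

2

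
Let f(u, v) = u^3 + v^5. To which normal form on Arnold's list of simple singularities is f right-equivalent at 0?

E_8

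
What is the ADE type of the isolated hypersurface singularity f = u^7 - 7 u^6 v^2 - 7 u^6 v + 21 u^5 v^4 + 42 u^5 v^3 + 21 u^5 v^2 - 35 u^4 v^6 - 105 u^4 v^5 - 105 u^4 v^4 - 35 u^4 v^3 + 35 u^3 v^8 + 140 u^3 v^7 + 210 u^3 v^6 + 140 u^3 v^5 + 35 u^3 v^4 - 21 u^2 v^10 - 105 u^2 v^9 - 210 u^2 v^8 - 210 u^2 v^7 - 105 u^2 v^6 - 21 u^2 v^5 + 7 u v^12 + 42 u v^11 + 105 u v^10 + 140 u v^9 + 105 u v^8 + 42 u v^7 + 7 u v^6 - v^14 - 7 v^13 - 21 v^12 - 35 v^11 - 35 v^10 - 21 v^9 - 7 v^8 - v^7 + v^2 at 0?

The Hessian of f at 0 has rank 1. Corank 1: A-series; mu = 6 gives A_6.

A_{6}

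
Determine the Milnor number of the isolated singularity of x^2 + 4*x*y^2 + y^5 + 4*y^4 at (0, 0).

4

The Hessian of f at 0 is [[2, 0], [0, 0]] with rank 1, so corank 1. A Groebner basis of the Jacobian ideal J(f) in C{x,y} is {x^2, x/2 + y^2}; counting standard monomials gives mu = 4. Corank 1: A-series; mu = 4 gives A_4.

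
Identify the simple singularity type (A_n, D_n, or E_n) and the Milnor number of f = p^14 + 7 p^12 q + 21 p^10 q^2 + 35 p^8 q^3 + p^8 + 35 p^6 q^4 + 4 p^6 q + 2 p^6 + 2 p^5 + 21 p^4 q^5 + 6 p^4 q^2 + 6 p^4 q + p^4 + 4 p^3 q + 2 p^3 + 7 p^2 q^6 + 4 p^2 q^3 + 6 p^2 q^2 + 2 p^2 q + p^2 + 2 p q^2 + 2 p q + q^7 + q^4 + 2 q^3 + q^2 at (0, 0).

Type A6, Milnor number mu = 6.

The Hessian of f at 0 has rank 1. Corank 1: A-series; mu = 6 gives A_6.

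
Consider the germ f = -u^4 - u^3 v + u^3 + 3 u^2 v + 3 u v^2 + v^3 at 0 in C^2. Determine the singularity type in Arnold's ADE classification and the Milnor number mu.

Type E_{7}, Milnor number mu = 7.

The Hessian of f at 0 has rank 0. Corank 2; j^3 = (u + v)^3 is a perfect cube, so E-series; the 4-jet and mu = 7 give E_7.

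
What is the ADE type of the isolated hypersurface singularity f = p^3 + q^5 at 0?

The Hessian of f at 0 is [[0, 0], [0, 0]] with rank 0, so corank 2. A Groebner basis of the Jacobian ideal J(f) in C{p,q} is {q^4, p^2}; counting standard monomials gives mu = 8. Corank 2; j^3 = p^3 is a perfect cube, so E-series; the 5-jet and mu = 8 give E_8.

E_{8}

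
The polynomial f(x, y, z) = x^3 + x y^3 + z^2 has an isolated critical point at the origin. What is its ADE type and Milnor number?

Type E_7, Milnor number mu = 7.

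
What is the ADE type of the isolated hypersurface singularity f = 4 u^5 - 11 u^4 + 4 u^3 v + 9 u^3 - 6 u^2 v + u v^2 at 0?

D_{5}

The Hessian of f at 0 is [[0, 0], [0, 0]] with rank 0, so corank 2. A Groebner basis of the Jacobian ideal J(f) in C{u,v} is {u*v^2 - 27*u*v/10 + 9*v^2/10, -81*u*v/10 + v^3 + 27*v^2/10, u^2 - 8*u*v/15 + v^2/15}; counting standard monomials gives mu = 5. Corank 2; j^3 = u*(3*u - v)^2 has shape L^2 M (L != M), so D-series; mu = 5 gives D_5.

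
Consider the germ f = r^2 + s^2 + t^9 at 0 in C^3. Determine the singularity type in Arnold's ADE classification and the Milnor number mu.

The Hessian of f at 0 has rank 2. Corank 1: A-series; mu = 8 gives A_8.

Type A_{8}, Milnor number mu = 8.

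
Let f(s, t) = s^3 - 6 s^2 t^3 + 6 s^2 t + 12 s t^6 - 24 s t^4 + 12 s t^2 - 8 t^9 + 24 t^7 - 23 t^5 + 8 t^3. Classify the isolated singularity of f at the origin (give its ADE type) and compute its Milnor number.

Type E_{8}, Milnor number mu = 8.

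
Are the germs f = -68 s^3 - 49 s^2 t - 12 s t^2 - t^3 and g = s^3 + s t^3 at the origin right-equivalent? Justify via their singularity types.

No.

The Hessian of f at 0 is [[0, 0], [0, 0]] with rank 0, so corank 2. A Groebner basis of the Jacobian ideal J(f) in C{s,t} is {t^3, s^2 - 3*t^2/47, s*t + 12*t^2/47}; counting standard monomials gives mu = 4. Corank 2; j^3 = -(4*s + t)*(17*s^2 + 8*s*t + t^2) splits into three distinct lines over C (the quadratic factor has nonzero discriminant), so D_4. The Hessian of g at 0 is [[0, 0], [0, 0]] with rank 0, so corank 2. A Groebner basis of the Jacobian ideal J(g) in C{s,t} is {s^3, s*t^2, 3*s^2 + t^3}; counting standard monomials gives mu = 7. Corank 2; j^3 = s^3 is a perfect cube, so E-series; the 4-jet and mu = 7 give E_7. f is D_4 but g is E_7, hence not right-equivalent.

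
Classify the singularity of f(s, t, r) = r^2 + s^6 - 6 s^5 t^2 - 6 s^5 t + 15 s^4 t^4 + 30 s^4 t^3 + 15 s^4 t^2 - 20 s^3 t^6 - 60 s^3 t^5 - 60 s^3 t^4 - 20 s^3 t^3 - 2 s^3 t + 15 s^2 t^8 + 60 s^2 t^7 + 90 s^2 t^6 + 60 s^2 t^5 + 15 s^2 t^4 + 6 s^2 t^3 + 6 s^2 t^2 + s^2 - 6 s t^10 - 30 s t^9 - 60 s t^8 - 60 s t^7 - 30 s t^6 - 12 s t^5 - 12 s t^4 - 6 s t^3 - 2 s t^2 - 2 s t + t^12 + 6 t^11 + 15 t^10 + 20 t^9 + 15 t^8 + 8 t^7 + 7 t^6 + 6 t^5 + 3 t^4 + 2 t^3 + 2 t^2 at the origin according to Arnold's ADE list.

The Hessian of f at 0 has rank 3. Corank 0: nondegenerate Morse point, so A_1.

A_{1}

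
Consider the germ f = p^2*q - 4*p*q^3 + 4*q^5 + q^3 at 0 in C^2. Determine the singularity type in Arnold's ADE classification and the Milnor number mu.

Type D4, Milnor number mu = 4.

The Hessian of f at 0 has rank 0. Corank 2; j^3 = q*(p^2 + q^2) splits into three distinct lines over C (the quadratic factor has nonzero discriminant), so D_4.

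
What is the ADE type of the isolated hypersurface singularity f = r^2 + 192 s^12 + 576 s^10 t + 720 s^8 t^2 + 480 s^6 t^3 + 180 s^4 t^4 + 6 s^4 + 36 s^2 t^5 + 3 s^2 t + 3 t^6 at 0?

D7

The Hessian of f at 0 is [[0, 0, 0], [0, 0, 0], [0, 0, 2]] with rank 1, so corank 2. A Groebner basis of the Jacobian ideal J(f) in C{s,t,r} is {s^2/6 + t^5, s^3, s*t, r}; counting standard monomials gives mu = 7. Corank 2; j^3 = 3*s^2*t has shape L^2 M (L != M), so D-series; mu = 7 gives D_7.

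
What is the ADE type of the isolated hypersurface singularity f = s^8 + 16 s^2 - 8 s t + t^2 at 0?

A_7

The Hessian of f at 0 has rank 1. Corank 1: A-series; mu = 7 gives A_7.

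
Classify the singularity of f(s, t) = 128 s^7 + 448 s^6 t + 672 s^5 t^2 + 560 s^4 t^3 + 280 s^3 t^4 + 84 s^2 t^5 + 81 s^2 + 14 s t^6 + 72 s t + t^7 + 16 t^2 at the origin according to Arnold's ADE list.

A6

The Hessian of f at 0 has rank 1. Corank 1: A-series; mu = 6 gives A_6.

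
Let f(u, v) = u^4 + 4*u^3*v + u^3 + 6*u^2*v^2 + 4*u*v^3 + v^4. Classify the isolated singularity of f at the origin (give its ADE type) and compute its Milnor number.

Type E_{6}, Milnor number mu = 6.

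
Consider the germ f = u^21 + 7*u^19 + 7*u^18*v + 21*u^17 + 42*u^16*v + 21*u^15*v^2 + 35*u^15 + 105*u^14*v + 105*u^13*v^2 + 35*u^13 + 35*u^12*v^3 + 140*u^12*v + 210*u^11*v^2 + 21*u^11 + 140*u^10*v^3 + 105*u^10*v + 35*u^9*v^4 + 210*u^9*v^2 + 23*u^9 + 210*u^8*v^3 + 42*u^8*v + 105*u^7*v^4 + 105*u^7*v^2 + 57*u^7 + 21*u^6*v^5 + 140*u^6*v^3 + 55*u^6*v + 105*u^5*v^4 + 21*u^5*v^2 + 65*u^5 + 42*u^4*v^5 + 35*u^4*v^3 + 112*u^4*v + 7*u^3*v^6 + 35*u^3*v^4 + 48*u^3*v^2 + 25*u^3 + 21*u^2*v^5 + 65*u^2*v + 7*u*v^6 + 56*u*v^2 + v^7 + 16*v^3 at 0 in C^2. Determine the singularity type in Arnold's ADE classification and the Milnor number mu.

The Hessian of f at 0 is [[0, 0], [0, 0]] with rank 0, so corank 2. A Groebner basis of the Jacobian ideal J(f) in C{u,v} is {20475625*u^2/4193856 + u*v^3 + 40952125*u*v/4193856 + 4914325*v^2/1048464, -153578125*u^2/16775424 - 286680625*u*v/16775424 + v^4 - 32763625*v^2/4193856, u^3 - 48*u*v^2/25 - 128*v^3/125, u^2*v + 8*u*v^2/5 + 16*v^3/25}; counting standard monomials gives mu = 8. Corank 2; j^3 = (u + v)*(5*u + 4*v)^2 has shape L^2 M (L != M), so D-series; mu = 8 gives D_8.

Type D8, Milnor number mu = 8.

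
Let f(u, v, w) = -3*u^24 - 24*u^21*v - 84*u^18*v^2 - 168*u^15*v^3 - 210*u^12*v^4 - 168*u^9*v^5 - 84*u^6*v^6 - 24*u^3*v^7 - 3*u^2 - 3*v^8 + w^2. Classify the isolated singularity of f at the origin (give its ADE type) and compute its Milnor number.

Type A7, Milnor number mu = 7.

The Hessian of f at 0 has rank 2. Corank 1: A-series; mu = 7 gives A_7.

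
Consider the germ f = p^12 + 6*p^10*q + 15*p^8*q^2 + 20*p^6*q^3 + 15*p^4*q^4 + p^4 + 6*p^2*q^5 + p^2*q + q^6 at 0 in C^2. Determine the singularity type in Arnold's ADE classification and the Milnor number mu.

Type D_7, Milnor number mu = 7.

The Hessian of f at 0 has rank 0. Corank 2; j^3 = p^2*q has shape L^2 M (L != M), so D-series; mu = 7 gives D_7.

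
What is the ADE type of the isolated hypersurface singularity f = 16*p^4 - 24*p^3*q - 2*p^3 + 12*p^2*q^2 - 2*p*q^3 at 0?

E_7

The Hessian of f at 0 has rank 0. Corank 2; j^3 = -2*p^3 is a perfect cube, so E-series; the 4-jet and mu = 7 give E_7.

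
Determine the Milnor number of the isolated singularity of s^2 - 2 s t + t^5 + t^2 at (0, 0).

The Hessian of f at 0 has rank 1. Corank 1: A-series; mu = 4 gives A_4.

4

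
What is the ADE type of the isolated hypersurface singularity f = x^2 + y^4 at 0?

The Hessian of f at 0 has rank 1. Corank 1: A-series; mu = 3 gives A_3.

A3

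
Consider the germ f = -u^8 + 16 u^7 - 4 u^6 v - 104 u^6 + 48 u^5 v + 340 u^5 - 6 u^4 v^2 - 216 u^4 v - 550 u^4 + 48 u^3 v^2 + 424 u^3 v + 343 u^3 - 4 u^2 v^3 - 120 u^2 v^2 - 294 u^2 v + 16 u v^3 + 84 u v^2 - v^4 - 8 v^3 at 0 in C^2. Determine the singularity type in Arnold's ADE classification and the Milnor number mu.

Type E_{6}, Milnor number mu = 6.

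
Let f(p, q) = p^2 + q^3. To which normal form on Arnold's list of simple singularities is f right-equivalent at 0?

A_{2}

The Hessian of f at 0 is [[2, 0], [0, 0]] with rank 1, so corank 1. A Groebner basis of the Jacobian ideal J(f) in C{p,q} is {q^2, p}; counting standard monomials gives mu = 2. Corank 1: A-series; mu = 2 gives A_2.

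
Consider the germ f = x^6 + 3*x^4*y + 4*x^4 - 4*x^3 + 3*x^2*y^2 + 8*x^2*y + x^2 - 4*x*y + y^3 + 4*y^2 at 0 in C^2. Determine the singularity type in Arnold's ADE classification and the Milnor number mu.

Type A_2, Milnor number mu = 2.

The Hessian of f at 0 has rank 1. Corank 1: A-series; mu = 2 gives A_2.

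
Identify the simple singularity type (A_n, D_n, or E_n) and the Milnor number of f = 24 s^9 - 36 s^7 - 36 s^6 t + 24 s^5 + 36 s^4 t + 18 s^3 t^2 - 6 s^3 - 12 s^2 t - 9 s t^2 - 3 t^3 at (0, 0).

Type D_4, Milnor number mu = 4.

The Hessian of f at 0 is [[0, 0], [0, 0]] with rank 0, so corank 2. A Groebner basis of the Jacobian ideal J(f) in C{s,t} is {t^3, s^2 - 3*t^2/2, s*t + 3*t^2/2}; counting standard monomials gives mu = 4. Corank 2; j^3 = -3*(s + t)*(2*s^2 + 2*s*t + t^2) splits into three distinct lines over C (the quadratic factor has nonzero discriminant), so D_4.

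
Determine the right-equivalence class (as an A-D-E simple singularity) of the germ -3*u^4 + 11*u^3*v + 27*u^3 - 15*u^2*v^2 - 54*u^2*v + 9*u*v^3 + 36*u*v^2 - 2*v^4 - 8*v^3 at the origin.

The Hessian of f at 0 has rank 0. Corank 2; j^3 = (3*u - 2*v)^3 is a perfect cube, so E-series; the 4-jet and mu = 7 give E_7.

E_7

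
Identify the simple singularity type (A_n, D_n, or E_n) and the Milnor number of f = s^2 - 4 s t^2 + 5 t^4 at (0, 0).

Type A3, Milnor number mu = 3.

The Hessian of f at 0 has rank 1. Corank 1: A-series; mu = 3 gives A_3.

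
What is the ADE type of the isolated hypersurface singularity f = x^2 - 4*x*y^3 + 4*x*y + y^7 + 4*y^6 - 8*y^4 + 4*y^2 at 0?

The Hessian of f at 0 has rank 1. Corank 1: A-series; mu = 6 gives A_6.

A_{6}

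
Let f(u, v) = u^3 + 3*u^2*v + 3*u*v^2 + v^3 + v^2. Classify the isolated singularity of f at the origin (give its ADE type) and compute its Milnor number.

Type A2, Milnor number mu = 2.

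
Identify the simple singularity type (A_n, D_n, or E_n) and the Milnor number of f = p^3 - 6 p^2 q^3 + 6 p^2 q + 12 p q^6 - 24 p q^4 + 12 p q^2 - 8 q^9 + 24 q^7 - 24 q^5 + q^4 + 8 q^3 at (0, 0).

The Hessian of f at 0 has rank 0. Corank 2; j^3 = (p + 2*q)^3 is a perfect cube, so E-series; the 4-jet and mu = 6 give E_6.

Type E_{6}, Milnor number mu = 6.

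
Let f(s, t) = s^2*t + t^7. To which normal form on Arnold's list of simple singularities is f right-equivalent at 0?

D_{8}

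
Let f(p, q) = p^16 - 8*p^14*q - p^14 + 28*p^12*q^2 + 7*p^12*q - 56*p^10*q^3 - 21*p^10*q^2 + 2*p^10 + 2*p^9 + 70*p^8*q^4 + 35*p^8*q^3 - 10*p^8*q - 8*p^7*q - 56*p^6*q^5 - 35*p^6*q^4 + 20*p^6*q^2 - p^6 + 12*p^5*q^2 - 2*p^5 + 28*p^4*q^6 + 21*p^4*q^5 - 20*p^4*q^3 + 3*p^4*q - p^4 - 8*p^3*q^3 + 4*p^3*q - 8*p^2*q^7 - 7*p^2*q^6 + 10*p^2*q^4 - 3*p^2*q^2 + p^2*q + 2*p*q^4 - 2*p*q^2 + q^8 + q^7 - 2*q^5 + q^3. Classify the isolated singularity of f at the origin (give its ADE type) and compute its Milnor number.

Type D_9, Milnor number mu = 9.

The Hessian of f at 0 is [[0, 0], [0, 0]] with rank 0, so corank 2. A Groebner basis of the Jacobian ideal J(f) in C{p,q} is {p^2*q^2 + 2*p^2*q/9 - 13*p^2/27 + 10*p*q^2/27 + 34*p*q/27 - 8*q^3/27 - 7*q^2/9, -5*p^2*q/9 - 8*p^2/27 + p*q^3 + 56*p*q^2/27 + 23*p*q/27 - 34*q^3/27 - 5*q^2/9, -7*p^2*q/9 + 14*p^2/27 + 91*p*q^2/27 - 20*p*q/27 + q^4 - 62*q^3/27 + 2*q^2/9, p^3 - 10*p^2*q/3 - 4*p^2/9 + 28*p*q^2/9 + 7*p*q/9 - 8*q^3/9 - q^2/3}; counting standard monomials gives mu = 9. Corank 2; j^3 = q*(p - q)^2 has shape L^2 M (L != M), so D-series; mu = 9 gives D_9.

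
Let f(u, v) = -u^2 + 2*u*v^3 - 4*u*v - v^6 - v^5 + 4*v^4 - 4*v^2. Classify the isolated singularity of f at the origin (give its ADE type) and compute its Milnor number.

Type A_{4}, Milnor number mu = 4.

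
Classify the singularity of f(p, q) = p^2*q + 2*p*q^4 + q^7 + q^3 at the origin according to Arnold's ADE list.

The Hessian of f at 0 is [[0, 0], [0, 0]] with rank 0, so corank 2. A Groebner basis of the Jacobian ideal J(f) in C{p,q} is {q^3, p^2 + 3*q^2, p*q}; counting standard monomials gives mu = 4. Corank 2; j^3 = q*(p^2 + q^2) splits into three distinct lines over C (the quadratic factor has nonzero discriminant), so D_4.

D_4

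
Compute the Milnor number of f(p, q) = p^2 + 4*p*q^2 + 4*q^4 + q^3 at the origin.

2

The Hessian of f at 0 is [[2, 0], [0, 0]] with rank 1, so corank 1. A Groebner basis of the Jacobian ideal J(f) in C{p,q} is {q^2, p}; counting standard monomials gives mu = 2. Corank 1: A-series; mu = 2 gives A_2.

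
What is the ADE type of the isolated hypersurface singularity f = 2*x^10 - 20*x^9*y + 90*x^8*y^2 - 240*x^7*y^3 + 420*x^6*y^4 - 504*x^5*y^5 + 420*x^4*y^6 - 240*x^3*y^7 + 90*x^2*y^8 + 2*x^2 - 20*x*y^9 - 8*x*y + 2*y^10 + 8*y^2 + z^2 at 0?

A_9

The Hessian of f at 0 is [[4, -8, 0], [-8, 16, 0], [0, 0, 2]] with rank 2, so corank 1. A Groebner basis of the Jacobian ideal J(f) in C{x,y,z} is {y^9, x - 2*y, z}; counting standard monomials gives mu = 9. Corank 1: A-series; mu = 9 gives A_9.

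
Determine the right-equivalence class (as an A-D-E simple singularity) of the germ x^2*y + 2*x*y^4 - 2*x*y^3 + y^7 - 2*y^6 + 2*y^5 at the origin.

The Hessian of f at 0 is [[0, 0], [0, 0]] with rank 0, so corank 2. A Groebner basis of the Jacobian ideal J(f) in C{x,y} is {x^3, x^2*y, x^2/4 + x*y^2, x^2/4 - x*y + y^3}; counting standard monomials gives mu = 6. Corank 2; j^3 = x^2*y has shape L^2 M (L != M), so D-series; mu = 6 gives D_6.

D6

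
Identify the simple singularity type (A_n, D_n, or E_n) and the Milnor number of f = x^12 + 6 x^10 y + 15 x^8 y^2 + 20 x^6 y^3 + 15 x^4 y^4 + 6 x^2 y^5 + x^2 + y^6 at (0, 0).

The Hessian of f at 0 is [[2, 0], [0, 0]] with rank 1, so corank 1. A Groebner basis of the Jacobian ideal J(f) in C{x,y} is {y^5, x}; counting standard monomials gives mu = 5. Corank 1: A-series; mu = 5 gives A_5.

Type A_5, Milnor number mu = 5.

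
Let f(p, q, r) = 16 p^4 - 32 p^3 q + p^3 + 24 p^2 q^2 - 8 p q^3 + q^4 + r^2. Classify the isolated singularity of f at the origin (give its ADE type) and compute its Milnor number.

Type E_{6}, Milnor number mu = 6.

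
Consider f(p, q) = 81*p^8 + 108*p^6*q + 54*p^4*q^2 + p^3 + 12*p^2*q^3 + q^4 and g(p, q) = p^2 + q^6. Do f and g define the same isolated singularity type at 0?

No.

The Hessian of f at 0 has rank 0. Corank 2; j^3 = p^3 is a perfect cube, so E-series; the 4-jet and mu = 6 give E_6. The Hessian of g at 0 has rank 1. Corank 1: A-series; mu = 5 gives A_5. f is E_6 but g is A_5, hence not right-equivalent.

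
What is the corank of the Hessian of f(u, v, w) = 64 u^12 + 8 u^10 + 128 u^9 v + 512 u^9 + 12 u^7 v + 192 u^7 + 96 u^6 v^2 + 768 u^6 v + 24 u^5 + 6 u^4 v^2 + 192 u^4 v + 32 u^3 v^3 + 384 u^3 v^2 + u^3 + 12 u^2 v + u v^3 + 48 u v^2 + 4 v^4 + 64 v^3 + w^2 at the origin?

2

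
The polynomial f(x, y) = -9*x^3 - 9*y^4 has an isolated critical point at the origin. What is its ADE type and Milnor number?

Type E_{6}, Milnor number mu = 6.

The Hessian of f at 0 is [[0, 0], [0, 0]] with rank 0, so corank 2. A Groebner basis of the Jacobian ideal J(f) in C{x,y} is {y^3, x^2}; counting standard monomials gives mu = 6. Corank 2; j^3 = -9*x^3 is a perfect cube, so E-series; the 4-jet and mu = 6 give E_6.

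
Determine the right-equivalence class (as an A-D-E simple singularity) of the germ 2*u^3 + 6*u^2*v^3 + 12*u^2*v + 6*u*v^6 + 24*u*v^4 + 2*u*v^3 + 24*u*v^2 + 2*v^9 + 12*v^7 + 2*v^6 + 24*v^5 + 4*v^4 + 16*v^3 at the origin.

The Hessian of f at 0 is [[0, 0], [0, 0]] with rank 0, so corank 2. A Groebner basis of the Jacobian ideal J(f) in C{u,v} is {u^3 + 6*u^2*v + 48*u^2 + 192*u*v + 192*v^2, -6*u^2 + u*v^2 - 24*u*v - 24*v^2, 3*u^2 + 12*u*v + v^3 + 12*v^2}; counting standard monomials gives mu = 7. Corank 2; j^3 = 2*(u + 2*v)^3 is a perfect cube, so E-series; the 4-jet and mu = 7 give E_7.

E_{7}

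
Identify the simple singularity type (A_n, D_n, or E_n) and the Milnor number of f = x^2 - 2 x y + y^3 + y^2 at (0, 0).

Type A_2, Milnor number mu = 2.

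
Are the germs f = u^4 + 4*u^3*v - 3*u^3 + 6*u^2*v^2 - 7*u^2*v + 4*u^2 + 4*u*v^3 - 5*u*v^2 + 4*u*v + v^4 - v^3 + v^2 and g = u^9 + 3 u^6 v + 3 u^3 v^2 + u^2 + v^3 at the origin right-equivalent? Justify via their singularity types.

Yes.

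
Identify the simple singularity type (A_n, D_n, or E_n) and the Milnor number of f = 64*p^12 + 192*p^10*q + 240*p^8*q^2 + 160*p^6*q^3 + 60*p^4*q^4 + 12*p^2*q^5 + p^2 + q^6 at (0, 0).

Type A_5, Milnor number mu = 5.

The Hessian of f at 0 is [[2, 0], [0, 0]] with rank 1, so corank 1. A Groebner basis of the Jacobian ideal J(f) in C{p,q} is {q^5, p}; counting standard monomials gives mu = 5. Corank 1: A-series; mu = 5 gives A_5.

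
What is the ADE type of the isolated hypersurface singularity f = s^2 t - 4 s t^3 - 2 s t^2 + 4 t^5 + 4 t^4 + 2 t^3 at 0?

D4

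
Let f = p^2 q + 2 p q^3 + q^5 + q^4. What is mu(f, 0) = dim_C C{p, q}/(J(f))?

5

The Hessian of f at 0 is [[0, 0], [0, 0]] with rank 0, so corank 2. A Groebner basis of the Jacobian ideal J(f) in C{p,q} is {p*q^2, p*q + q^3, p^2 - 4*p*q}; counting standard monomials gives mu = 5. Corank 2; j^3 = p^2*q has shape L^2 M (L != M), so D-series; mu = 5 gives D_5.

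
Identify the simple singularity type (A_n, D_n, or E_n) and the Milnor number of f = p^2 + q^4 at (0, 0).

Type A_3, Milnor number mu = 3.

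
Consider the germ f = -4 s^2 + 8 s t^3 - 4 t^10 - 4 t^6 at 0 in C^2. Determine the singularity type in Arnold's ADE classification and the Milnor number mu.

The Hessian of f at 0 has rank 1. Corank 1: A-series; mu = 9 gives A_9.

Type A9, Milnor number mu = 9.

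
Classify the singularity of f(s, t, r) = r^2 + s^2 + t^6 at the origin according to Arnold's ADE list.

The Hessian of f at 0 has rank 2. Corank 1: A-series; mu = 5 gives A_5.

A_{5}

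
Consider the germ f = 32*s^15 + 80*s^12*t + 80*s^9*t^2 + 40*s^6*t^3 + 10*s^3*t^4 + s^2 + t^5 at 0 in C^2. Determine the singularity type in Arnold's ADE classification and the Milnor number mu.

Type A4, Milnor number mu = 4.

The Hessian of f at 0 is [[2, 0], [0, 0]] with rank 1, so corank 1. A Groebner basis of the Jacobian ideal J(f) in C{s,t} is {t^4, s}; counting standard monomials gives mu = 4. Corank 1: A-series; mu = 4 gives A_4.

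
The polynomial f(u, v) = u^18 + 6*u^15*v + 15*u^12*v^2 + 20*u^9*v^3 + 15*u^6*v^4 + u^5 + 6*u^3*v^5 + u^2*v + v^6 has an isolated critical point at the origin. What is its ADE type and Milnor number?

Type D7, Milnor number mu = 7.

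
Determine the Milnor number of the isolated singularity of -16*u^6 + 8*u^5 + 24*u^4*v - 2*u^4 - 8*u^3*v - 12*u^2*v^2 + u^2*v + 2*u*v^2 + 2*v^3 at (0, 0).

The Hessian of f at 0 is [[0, 0], [0, 0]] with rank 0, so corank 2. A Groebner basis of the Jacobian ideal J(f) in C{u,v} is {v^3, u^2 + 2*v^2, u*v + v^2}; counting standard monomials gives mu = 4. Corank 2; j^3 = v*(u^2 + 2*u*v + 2*v^2) splits into three distinct lines over C (the quadratic factor has nonzero discriminant), so D_4.

4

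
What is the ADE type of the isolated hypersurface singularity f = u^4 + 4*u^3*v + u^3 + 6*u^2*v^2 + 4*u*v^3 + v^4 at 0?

E_{6}

The Hessian of f at 0 is [[0, 0], [0, 0]] with rank 0, so corank 2. A Groebner basis of the Jacobian ideal J(f) in C{u,v} is {v^4, u*v^2 + v^3/3, u^2}; counting standard monomials gives mu = 6. Corank 2; j^3 = u^3 is a perfect cube, so E-series; the 4-jet and mu = 6 give E_6.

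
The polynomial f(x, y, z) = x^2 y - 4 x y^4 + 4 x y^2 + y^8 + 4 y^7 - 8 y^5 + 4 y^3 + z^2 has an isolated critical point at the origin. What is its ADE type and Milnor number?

Type D_9, Milnor number mu = 9.

The Hessian of f at 0 is [[0, 0, 0], [0, 0, 0], [0, 0, 2]] with rank 1, so corank 2. A Groebner basis of the Jacobian ideal J(f) in C{x,y,z} is {x^2*y^2 + 4*x^2*y + 2*x^2 + 16*x*y^2 + 6*x*y + 16*y^3 + 4*y^2, -x^2*y - x^2/2 + x*y^3 - 4*x*y^2 - x*y - 4*y^3, -x*y/2 + y^4 - y^2, x^3 + 6*x^2*y + 12*x*y^2 + 8*y^3, z}; counting standard monomials gives mu = 9. Corank 2; j^3 = y*(x + 2*y)^2 has shape L^2 M (L != M), so D-series; mu = 9 gives D_9.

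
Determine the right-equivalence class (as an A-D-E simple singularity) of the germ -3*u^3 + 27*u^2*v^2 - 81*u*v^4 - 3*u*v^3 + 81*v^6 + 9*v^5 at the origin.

The Hessian of f at 0 is [[0, 0], [0, 0]] with rank 0, so corank 2. A Groebner basis of the Jacobian ideal J(f) in C{u,v} is {-u^2/9 + v^4 - v^3/27, u^3, u^2*v + u^2/27 + v^3/81, -u^2/3 + u*v^2 - v^3/9}; counting standard monomials gives mu = 7. Corank 2; j^3 = -3*u^3 is a perfect cube, so E-series; the 4-jet and mu = 7 give E_7.

E_{7}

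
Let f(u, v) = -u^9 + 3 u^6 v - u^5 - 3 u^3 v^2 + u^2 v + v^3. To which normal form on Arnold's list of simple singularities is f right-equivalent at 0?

The Hessian of f at 0 has rank 0. Corank 2; j^3 = v*(u^2 + v^2) splits into three distinct lines over C (the quadratic factor has nonzero discriminant), so D_4.

D_{4}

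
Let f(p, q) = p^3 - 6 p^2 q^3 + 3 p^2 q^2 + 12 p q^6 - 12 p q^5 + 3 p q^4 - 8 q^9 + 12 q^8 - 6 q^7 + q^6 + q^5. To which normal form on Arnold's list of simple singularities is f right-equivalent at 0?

E_{8}

The Hessian of f at 0 has rank 0. Corank 2; j^3 = p^3 is a perfect cube, so E-series; the 5-jet and mu = 8 give E_8.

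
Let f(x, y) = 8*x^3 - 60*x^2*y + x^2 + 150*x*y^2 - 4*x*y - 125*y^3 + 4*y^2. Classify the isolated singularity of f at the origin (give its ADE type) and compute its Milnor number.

The Hessian of f at 0 has rank 1. Corank 1: A-series; mu = 2 gives A_2.

Type A_{2}, Milnor number mu = 2.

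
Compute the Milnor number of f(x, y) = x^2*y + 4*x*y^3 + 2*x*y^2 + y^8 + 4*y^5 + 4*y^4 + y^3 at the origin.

9

The Hessian of f at 0 has rank 0. Corank 2; j^3 = y*(x + y)^2 has shape L^2 M (L != M), so D-series; mu = 9 gives D_9.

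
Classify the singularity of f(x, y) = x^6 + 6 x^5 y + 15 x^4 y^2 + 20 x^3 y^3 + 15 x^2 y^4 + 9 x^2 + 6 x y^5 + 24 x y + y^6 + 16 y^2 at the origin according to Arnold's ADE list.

A_{5}

The Hessian of f at 0 is [[18, 24], [24, 32]] with rank 1, so corank 1. A Groebner basis of the Jacobian ideal J(f) in C{x,y} is {y^5, x + 4*y/3}; counting standard monomials gives mu = 5. Corank 1: A-series; mu = 5 gives A_5.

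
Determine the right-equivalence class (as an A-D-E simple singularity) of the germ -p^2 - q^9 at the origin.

A_8

The Hessian of f at 0 has rank 1. Corank 1: A-series; mu = 8 gives A_8.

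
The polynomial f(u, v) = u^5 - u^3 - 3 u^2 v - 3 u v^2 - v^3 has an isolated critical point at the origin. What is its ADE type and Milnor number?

Type E_{8}, Milnor number mu = 8.

The Hessian of f at 0 is [[0, 0], [0, 0]] with rank 0, so corank 2. A Groebner basis of the Jacobian ideal J(f) in C{u,v} is {v^5, u*v^3 + 3*v^4/4, u^2 + 2*u*v + v^2}; counting standard monomials gives mu = 8. Corank 2; j^3 = -(u + v)^3 is a perfect cube, so E-series; the 5-jet and mu = 8 give E_8.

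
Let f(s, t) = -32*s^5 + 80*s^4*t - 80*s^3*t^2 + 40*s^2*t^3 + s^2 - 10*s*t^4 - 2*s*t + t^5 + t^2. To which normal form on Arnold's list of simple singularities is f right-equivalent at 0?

A_4

The Hessian of f at 0 has rank 1. Corank 1: A-series; mu = 4 gives A_4.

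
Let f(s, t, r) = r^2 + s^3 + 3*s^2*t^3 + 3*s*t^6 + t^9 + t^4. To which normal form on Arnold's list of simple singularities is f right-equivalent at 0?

The Hessian of f at 0 is [[0, 0, 0], [0, 0, 0], [0, 0, 2]] with rank 1, so corank 2. A Groebner basis of the Jacobian ideal J(f) in C{s,t,r} is {t^3, s^2, r}; counting standard monomials gives mu = 6. Corank 2; j^3 = s^3 is a perfect cube, so E-series; the 4-jet and mu = 6 give E_6.

E_6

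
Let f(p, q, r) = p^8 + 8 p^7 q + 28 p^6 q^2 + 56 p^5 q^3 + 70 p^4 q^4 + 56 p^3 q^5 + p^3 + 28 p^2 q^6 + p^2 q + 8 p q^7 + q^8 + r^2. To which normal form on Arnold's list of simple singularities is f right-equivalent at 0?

D9

The Hessian of f at 0 has rank 1. Corank 2; j^3 = p^2*(p + q) has shape L^2 M (L != M), so D-series; mu = 9 gives D_9.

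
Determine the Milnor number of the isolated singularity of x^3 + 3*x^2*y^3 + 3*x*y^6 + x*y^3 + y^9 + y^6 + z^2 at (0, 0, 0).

7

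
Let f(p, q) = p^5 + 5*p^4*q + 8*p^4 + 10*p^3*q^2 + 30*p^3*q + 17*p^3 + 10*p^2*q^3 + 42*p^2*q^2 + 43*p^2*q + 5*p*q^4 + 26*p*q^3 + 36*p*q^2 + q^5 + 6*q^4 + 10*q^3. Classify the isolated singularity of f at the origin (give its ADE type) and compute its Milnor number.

Type D_{4}, Milnor number mu = 4.

The Hessian of f at 0 has rank 0. Corank 2; j^3 = (p + q)*(17*p^2 + 26*p*q + 10*q^2) splits into three distinct lines over C (the quadratic factor has nonzero discriminant), so D_4.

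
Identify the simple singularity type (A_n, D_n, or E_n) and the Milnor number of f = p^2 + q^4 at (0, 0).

Type A3, Milnor number mu = 3.

The Hessian of f at 0 is [[2, 0], [0, 0]] with rank 1, so corank 1. A Groebner basis of the Jacobian ideal J(f) in C{p,q} is {q^3, p}; counting standard monomials gives mu = 3. Corank 1: A-series; mu = 3 gives A_3.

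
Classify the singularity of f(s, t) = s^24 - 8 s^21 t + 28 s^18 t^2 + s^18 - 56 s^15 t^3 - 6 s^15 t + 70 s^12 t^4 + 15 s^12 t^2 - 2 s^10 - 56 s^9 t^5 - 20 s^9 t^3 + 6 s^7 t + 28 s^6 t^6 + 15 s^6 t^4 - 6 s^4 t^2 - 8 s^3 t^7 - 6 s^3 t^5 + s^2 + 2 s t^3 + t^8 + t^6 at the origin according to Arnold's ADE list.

A_{7}

The Hessian of f at 0 is [[2, 0], [0, 0]] with rank 1, so corank 1. A Groebner basis of the Jacobian ideal J(f) in C{s,t} is {s^3, s^2*t, s + t^3}; counting standard monomials gives mu = 7. Corank 1: A-series; mu = 7 gives A_7.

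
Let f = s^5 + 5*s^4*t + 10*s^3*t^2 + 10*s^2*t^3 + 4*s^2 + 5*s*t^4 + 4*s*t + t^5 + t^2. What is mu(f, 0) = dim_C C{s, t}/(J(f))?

The Hessian of f at 0 is [[8, 4], [4, 2]] with rank 1, so corank 1. A Groebner basis of the Jacobian ideal J(f) in C{s,t} is {t^4, s + t/2}; counting standard monomials gives mu = 4. Corank 1: A-series; mu = 4 gives A_4.

4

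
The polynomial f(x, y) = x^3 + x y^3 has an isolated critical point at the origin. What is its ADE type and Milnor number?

The Hessian of f at 0 has rank 0. Corank 2; j^3 = x^3 is a perfect cube, so E-series; the 4-jet and mu = 7 give E_7.

Type E7, Milnor number mu = 7.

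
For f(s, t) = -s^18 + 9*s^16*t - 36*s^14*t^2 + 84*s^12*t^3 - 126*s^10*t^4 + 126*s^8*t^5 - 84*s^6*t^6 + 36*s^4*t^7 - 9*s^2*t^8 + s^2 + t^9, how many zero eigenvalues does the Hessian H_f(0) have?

1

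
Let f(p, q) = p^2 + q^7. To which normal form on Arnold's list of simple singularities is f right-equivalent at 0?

The Hessian of f at 0 is [[2, 0], [0, 0]] with rank 1, so corank 1. A Groebner basis of the Jacobian ideal J(f) in C{p,q} is {q^6, p}; counting standard monomials gives mu = 6. Corank 1: A-series; mu = 6 gives A_6.

A6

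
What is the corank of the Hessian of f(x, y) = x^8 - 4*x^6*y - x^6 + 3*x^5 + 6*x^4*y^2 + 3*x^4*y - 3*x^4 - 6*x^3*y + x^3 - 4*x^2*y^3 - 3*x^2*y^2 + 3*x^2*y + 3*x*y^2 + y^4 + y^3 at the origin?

2

The Hessian at 0 is [[0, 0], [0, 0]] of rank 0; hence corank 2.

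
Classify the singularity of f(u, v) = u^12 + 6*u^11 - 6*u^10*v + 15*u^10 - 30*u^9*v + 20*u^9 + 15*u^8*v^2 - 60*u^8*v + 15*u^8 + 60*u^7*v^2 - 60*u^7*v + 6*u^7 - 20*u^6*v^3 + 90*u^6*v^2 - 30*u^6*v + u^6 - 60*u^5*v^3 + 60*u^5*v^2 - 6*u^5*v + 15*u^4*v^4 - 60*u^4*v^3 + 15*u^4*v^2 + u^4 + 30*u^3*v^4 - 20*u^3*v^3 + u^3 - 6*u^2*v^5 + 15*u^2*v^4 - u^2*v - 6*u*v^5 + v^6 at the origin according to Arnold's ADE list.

D7

The Hessian of f at 0 is [[0, 0], [0, 0]] with rank 0, so corank 2. A Groebner basis of the Jacobian ideal J(f) in C{u,v} is {-u*v/6 + v^5, u*v^2, u^2 - u*v}; counting standard monomials gives mu = 7. Corank 2; j^3 = u^2*(u - v) has shape L^2 M (L != M), so D-series; mu = 7 gives D_7.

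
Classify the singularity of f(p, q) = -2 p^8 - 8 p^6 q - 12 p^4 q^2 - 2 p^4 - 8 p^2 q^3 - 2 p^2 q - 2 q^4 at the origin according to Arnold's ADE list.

The Hessian of f at 0 has rank 0. Corank 2; j^3 = -2*p^2*q has shape L^2 M (L != M), so D-series; mu = 5 gives D_5.

D_5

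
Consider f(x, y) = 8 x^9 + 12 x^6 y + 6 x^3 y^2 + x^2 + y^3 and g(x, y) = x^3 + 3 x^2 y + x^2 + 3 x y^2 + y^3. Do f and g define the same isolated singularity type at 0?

The Hessian of f at 0 has rank 1. Corank 1: A-series; mu = 2 gives A_2. The Hessian of g at 0 has rank 1. Corank 1: A-series; mu = 2 gives A_2. Both have type A_2, hence right-equivalent.

Yes.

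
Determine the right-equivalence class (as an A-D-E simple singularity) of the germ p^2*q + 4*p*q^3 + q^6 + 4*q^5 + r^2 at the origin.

The Hessian of f at 0 has rank 1. Corank 2; j^3 = p^2*q has shape L^2 M (L != M), so D-series; mu = 7 gives D_7.

D_{7}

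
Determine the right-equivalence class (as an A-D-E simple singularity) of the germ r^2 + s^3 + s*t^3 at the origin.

E_{7}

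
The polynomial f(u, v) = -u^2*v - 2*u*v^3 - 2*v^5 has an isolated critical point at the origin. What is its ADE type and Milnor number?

Type D_{6}, Milnor number mu = 6.

The Hessian of f at 0 has rank 0. Corank 2; j^3 = -u^2*v has shape L^2 M (L != M), so D-series; mu = 6 gives D_6.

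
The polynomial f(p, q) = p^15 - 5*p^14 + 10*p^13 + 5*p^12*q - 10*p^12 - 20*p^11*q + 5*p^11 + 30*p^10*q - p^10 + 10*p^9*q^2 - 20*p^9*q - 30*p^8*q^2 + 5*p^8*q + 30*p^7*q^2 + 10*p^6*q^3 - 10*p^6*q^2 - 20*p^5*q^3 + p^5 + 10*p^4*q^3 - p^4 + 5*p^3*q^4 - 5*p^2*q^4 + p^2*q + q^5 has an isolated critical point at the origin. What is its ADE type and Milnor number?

Type D_{6}, Milnor number mu = 6.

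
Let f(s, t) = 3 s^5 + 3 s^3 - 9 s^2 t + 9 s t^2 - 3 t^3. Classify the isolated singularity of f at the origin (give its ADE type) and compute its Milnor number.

Type E_{8}, Milnor number mu = 8.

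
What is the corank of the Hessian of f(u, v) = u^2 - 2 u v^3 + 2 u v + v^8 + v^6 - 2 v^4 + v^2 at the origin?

1

The Hessian at 0 is [[2, 2], [2, 2]] of rank 1; hence corank 1.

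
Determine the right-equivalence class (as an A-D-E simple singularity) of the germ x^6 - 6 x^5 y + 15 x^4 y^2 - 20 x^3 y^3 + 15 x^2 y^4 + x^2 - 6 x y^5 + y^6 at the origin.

The Hessian of f at 0 is [[2, 0], [0, 0]] with rank 1, so corank 1. A Groebner basis of the Jacobian ideal J(f) in C{x,y} is {y^5, x}; counting standard monomials gives mu = 5. Corank 1: A-series; mu = 5 gives A_5.

A_{5}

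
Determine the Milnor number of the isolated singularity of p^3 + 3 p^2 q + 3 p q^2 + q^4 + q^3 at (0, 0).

The Hessian of f at 0 has rank 0. Corank 2; j^3 = (p + q)^3 is a perfect cube, so E-series; the 4-jet and mu = 6 give E_6.

6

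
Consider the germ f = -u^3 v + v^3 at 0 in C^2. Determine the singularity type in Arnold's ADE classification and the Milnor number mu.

The Hessian of f at 0 has rank 0. Corank 2; j^3 = v^3 is a perfect cube, so E-series; the 4-jet and mu = 7 give E_7.

Type E_7, Milnor number mu = 7.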